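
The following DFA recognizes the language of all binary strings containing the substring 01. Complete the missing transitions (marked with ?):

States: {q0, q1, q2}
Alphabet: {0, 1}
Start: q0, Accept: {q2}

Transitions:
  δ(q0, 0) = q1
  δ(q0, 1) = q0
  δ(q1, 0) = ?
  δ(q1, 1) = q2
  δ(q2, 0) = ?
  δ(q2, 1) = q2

What each state remembers (consistent with the given transitions and accept states):
  q0: 01 not seen yet and the last symbol was not 0
  q1: 01 not seen yet and the last symbol was 0
  q2: the substring 01 has already been seen
Filling in the missing entries:
  δ(q1, 0): in q1 (01 not seen yet and the last symbol was 0), after reading 0 we have: 01 not seen yet and the last symbol was 0 → q1
  δ(q2, 0): in q2 (the substring 01 has already been seen), after reading 0 we have: the substring 01 has already been seen → q2

Final answer: δ(q1, 0) = q1; δ(q2, 0) = q2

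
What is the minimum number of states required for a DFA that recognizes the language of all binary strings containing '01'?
Language: binary strings containing '01'
Lower bound (Myhill–Nerode): the prefixes ε, 0, 01 are pairwise distinguishable:
  ε vs 01: suffix ε distinguishes them (ε is rejected, 01 is accepted)
  0 vs 01: suffix ε distinguishes them (0 is rejected, 01 is accepted)
  ε vs 0: suffix 1 distinguishes them (ε·1 = 1 is rejected, 0·1 = 01 is accepted)
So any DFA needs at least 3 states.
Upper bound: a DFA with 3 states exists (one state per class above: 'no progress', 'last symbol 0', and 'seen 01' (accepting sink)).
Minimum states: 3

Final answer: 3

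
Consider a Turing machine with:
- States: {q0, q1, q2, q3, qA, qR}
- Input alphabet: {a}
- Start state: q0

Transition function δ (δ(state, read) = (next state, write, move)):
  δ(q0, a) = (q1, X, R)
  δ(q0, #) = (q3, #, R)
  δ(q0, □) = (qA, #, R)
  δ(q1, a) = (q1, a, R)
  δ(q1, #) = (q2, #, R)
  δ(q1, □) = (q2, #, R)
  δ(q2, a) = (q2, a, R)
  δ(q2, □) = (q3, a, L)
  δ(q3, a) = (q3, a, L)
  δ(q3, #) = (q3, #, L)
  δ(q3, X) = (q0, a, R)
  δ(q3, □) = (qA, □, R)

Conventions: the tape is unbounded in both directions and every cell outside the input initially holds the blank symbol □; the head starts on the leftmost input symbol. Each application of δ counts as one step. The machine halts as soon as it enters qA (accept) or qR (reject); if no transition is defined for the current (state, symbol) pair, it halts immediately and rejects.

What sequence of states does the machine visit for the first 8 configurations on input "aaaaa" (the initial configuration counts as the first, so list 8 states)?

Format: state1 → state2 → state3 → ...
Step 0: [q0]aaaaa (head at position 0)
Step 1: δ(q0, a) = (q1, X, R)  ⊢  X[q1]aaaa (head at position 1)
Step 2: δ(q1, a) = (q1, a, R)  ⊢  Xa[q1]aaa (head at position 2)
Step 3: δ(q1, a) = (q1, a, R)  ⊢  Xaa[q1]aa (head at position 3)
Step 4: δ(q1, a) = (q1, a, R)  ⊢  Xaaa[q1]a (head at position 4)
Step 5: δ(q1, a) = (q1, a, R)  ⊢  Xaaaa[q1]□ (head at position 5)
Step 6: δ(q1, □) = (q2, #, R)  ⊢  Xaaaa#[q2]□ (head at position 6)
Step 7: δ(q2, □) = (q3, a, L)  ⊢  Xaaaa[q3]#a (head at position 5)
Reading off the states of these 8 configurations: q0 → q1 → q1 → q1 → q1 → q1 → q2 → q3

Final answer: q0 → q1 → q1 → q1 → q1 → q1 → q2 → q3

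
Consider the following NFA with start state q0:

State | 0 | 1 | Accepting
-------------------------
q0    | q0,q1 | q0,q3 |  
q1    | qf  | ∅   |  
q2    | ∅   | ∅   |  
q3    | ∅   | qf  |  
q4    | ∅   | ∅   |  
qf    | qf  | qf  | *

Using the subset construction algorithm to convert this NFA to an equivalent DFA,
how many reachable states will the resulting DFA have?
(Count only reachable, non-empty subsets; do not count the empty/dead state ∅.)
Start subset: {q0}
{q0}: on 0 → {q0, q1}, on 1 → {q0, q3}
{q0, q1}: on 0 → {q0, q1, qf}, on 1 → {q0, q3}
{q0, q3}: on 0 → {q0, q1}, on 1 → {q0, q3, qf}
{q0, q1, qf}: on 0 → {q0, q1, qf}, on 1 → {q0, q3, qf}
{q0, q3, qf}: on 0 → {q0, q1, qf}, on 1 → {q0, q3, qf}
Reachable non-empty subsets: {q0}, {q0, q1}, {q0, q3}, {q0, q1, qf}, {q0, q3, qf} — 5 in total.

Final answer: 5 states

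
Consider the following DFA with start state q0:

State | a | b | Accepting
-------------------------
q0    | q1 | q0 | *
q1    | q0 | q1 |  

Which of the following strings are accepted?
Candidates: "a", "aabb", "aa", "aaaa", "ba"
"a": q0 → q1; q1 is not accepting → rejected
"aabb": q0 → q1 → q0 → q0 → q0; q0 is accepting → accepted
"aa": q0 → q1 → q0; q0 is accepting → accepted
"aaaa": q0 → q1 → q0 → q1 → q0; q0 is accepting → accepted
"ba": q0 → q0 → q1; q1 is not accepting → rejected

Final answer: "aabb", "aa", "aaaa"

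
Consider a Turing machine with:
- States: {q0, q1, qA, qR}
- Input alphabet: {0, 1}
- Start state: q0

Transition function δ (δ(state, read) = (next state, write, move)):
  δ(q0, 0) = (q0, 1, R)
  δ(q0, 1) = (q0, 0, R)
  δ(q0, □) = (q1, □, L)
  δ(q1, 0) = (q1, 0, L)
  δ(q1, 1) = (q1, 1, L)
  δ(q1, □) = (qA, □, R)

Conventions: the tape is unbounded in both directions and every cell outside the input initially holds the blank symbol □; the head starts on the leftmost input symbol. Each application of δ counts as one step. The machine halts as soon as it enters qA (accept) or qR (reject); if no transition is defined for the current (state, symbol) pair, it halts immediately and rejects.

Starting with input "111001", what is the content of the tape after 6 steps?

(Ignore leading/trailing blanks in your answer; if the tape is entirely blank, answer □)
Step 0: [q0]111001 (head at position 0)
Step 1: δ(q0, 1) = (q0, 0, R)  ⊢  0[q0]11001 (head at position 1)
Step 2: δ(q0, 1) = (q0, 0, R)  ⊢  00[q0]1001 (head at position 2)
Step 3: δ(q0, 1) = (q0, 0, R)  ⊢  000[q0]001 (head at position 3)
Step 4: δ(q0, 0) = (q0, 1, R)  ⊢  0001[q0]01 (head at position 4)
Step 5: δ(q0, 0) = (q0, 1, R)  ⊢  00011[q0]1 (head at position 5)
Step 6: δ(q0, 1) = (q0, 0, R)  ⊢  000110[q0]□ (head at position 6)
Tape after 6 steps (ignoring surrounding blanks): 000110

Final answer: Tape: 000110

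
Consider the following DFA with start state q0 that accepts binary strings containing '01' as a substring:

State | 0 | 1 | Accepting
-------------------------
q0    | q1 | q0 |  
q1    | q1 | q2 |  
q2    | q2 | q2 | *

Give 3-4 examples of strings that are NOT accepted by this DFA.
Any strings that end in a non-accepting state work; for example:
"1": q0 → q0; q0 is not accepting → rejected
"1100": q0 → q0 → q0 → q1 → q1; q1 is not accepting → rejected
"1110": q0 → q0 → q0 → q0 → q1; q1 is not accepting → rejected
"1111": q0 → q0 → q0 → q0 → q0; q0 is not accepting → rejected

Final answer: "1", "1100", "1110", "1111"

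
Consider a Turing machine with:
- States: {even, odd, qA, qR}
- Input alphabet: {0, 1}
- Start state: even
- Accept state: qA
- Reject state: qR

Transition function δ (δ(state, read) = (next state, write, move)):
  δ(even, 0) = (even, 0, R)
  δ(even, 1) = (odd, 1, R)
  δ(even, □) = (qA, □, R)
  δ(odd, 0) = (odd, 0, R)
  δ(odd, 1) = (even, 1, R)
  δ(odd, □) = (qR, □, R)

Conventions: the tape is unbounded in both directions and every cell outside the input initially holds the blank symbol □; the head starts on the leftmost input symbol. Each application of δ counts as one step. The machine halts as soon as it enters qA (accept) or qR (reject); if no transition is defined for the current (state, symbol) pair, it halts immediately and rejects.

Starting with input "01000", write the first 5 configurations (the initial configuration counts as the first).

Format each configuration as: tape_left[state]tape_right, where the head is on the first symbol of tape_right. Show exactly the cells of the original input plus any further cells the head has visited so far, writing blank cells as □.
Step 0: [even]01000 (head at position 0)
Step 1: δ(even, 0) = (even, 0, R)  ⊢  0[even]1000 (head at position 1)
Step 2: δ(even, 1) = (odd, 1, R)  ⊢  01[odd]000 (head at position 2)
Step 3: δ(odd, 0) = (odd, 0, R)  ⊢  010[odd]00 (head at position 3)
Step 4: δ(odd, 0) = (odd, 0, R)  ⊢  0100[odd]0 (head at position 4)

Final answer: [even]01000 ⊢ 0[even]1000 ⊢ 01[odd]000 ⊢ 010[odd]00 ⊢ 0100[odd]0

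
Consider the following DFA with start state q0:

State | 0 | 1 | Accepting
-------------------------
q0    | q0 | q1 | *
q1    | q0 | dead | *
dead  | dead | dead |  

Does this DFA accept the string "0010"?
Start in q0.
Read '0': q0 → q0
Read '0': q0 → q0
Read '1': q0 → q1
Read '0': q1 → q0
Final state q0 is accepting, so the string is accepted.

Final answer: Yes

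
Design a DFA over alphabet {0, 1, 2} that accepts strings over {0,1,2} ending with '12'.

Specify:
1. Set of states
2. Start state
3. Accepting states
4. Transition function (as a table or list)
One valid DFA (any DFA recognizing the same language is acceptable):
States: {q0, q1, q2}
Start: q0
Accepting: {q2}
Transitions (accepting states marked with *):
State | 0 | 1 | 2 | Accepting
-----------------------------
q0    | q0 | q1 | q0 |  
q1    | q0 | q1 | q2 |  
q2    | q0 | q1 | q0 | *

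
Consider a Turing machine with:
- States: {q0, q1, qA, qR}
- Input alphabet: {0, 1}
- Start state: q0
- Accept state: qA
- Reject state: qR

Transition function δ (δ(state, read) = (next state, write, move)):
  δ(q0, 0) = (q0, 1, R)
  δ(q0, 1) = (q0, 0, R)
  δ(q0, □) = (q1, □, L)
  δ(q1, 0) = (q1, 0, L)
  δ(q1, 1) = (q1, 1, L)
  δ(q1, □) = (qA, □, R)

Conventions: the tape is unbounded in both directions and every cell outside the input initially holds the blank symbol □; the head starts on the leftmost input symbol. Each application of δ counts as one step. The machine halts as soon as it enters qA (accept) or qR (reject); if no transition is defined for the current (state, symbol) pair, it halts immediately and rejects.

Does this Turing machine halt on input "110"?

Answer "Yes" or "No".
Step 0: [q0]110 (head at position 0)
Step 1: δ(q0, 1) = (q0, 0, R)  ⊢  0[q0]10 (head at position 1)
Step 2: δ(q0, 1) = (q0, 0, R)  ⊢  00[q0]0 (head at position 2)
Step 3: δ(q0, 0) = (q0, 1, R)  ⊢  001[q0]□ (head at position 3)
Step 4: δ(q0, □) = (q1, □, L)  ⊢  00[q1]1□ (head at position 2)
Step 5: δ(q1, 1) = (q1, 1, L)  ⊢  0[q1]01□ (head at position 1)
Step 6: δ(q1, 0) = (q1, 0, L)  ⊢  [q1]001□ (head at position 0)
Step 7: δ(q1, 0) = (q1, 0, L)  ⊢  [q1]□001□ (head at position -1)
Step 8: δ(q1, □) = (qA, □, R)  ⊢  □[qA]001□ (head at position 0)
The machine is in qA, so it halts and accepts.
It halts after 8 steps.

Final answer: Yes - halts after 8 steps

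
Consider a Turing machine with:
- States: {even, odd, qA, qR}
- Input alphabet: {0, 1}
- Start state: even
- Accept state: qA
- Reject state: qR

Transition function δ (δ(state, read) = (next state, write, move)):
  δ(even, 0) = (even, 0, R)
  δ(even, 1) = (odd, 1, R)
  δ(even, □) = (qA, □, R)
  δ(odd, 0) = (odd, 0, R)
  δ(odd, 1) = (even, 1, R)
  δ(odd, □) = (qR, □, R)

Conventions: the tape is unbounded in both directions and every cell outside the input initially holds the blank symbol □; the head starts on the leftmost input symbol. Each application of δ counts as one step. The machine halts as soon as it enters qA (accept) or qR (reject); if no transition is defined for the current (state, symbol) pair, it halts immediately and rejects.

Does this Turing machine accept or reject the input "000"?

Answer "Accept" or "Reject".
Step 0: [even]000 (head at position 0)
Step 1: δ(even, 0) = (even, 0, R)  ⊢  0[even]00 (head at position 1)
Step 2: δ(even, 0) = (even, 0, R)  ⊢  00[even]0 (head at position 2)
Step 3: δ(even, 0) = (even, 0, R)  ⊢  000[even]□ (head at position 3)
Step 4: δ(even, □) = (qA, □, R)  ⊢  000□[qA]□ (head at position 4)
The machine is in qA, so it halts and accepts.

Final answer: Accept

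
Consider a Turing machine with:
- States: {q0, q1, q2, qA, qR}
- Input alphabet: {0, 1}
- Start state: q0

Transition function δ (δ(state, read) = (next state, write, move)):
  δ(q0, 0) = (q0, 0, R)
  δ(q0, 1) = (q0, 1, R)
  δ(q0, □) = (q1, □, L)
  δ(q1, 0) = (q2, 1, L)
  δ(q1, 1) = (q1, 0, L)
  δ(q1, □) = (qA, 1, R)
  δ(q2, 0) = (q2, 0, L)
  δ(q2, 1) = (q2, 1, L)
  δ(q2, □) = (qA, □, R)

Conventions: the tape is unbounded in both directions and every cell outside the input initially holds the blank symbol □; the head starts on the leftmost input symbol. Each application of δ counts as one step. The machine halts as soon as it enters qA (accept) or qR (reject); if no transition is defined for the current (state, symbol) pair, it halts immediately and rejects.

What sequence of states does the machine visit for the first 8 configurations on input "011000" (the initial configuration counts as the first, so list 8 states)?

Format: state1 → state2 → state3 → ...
Step 0: [q0]011000 (head at position 0)
Step 1: δ(q0, 0) = (q0, 0, R)  ⊢  0[q0]11000 (head at position 1)
Step 2: δ(q0, 1) = (q0, 1, R)  ⊢  01[q0]1000 (head at position 2)
Step 3: δ(q0, 1) = (q0, 1, R)  ⊢  011[q0]000 (head at position 3)
Step 4: δ(q0, 0) = (q0, 0, R)  ⊢  0110[q0]00 (head at position 4)
Step 5: δ(q0, 0) = (q0, 0, R)  ⊢  01100[q0]0 (head at position 5)
Step 6: δ(q0, 0) = (q0, 0, R)  ⊢  011000[q0]□ (head at position 6)
Step 7: δ(q0, □) = (q1, □, L)  ⊢  01100[q1]0□ (head at position 5)
Reading off the states of these 8 configurations: q0 → q0 → q0 → q0 → q0 → q0 → q0 → q1

Final answer: q0 → q0 → q0 → q0 → q0 → q0 → q0 → q1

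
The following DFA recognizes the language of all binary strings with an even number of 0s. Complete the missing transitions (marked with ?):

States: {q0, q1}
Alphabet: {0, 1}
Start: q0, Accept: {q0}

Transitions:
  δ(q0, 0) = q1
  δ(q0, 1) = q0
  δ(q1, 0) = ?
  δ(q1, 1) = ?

What each state remembers (consistent with the given transitions and accept states):
  q0: an even number of 0s has been read so far
  q1: an odd number of 0s has been read so far
Filling in the missing entries:
  δ(q1, 0): in q1 (an odd number of 0s has been read so far), after reading 0 we have: an even number of 0s has been read so far → q0
  δ(q1, 1): in q1 (an odd number of 0s has been read so far), after reading 1 we have: an odd number of 0s has been read so far → q1

Final answer: δ(q1, 0) = q0; δ(q1, 1) = q1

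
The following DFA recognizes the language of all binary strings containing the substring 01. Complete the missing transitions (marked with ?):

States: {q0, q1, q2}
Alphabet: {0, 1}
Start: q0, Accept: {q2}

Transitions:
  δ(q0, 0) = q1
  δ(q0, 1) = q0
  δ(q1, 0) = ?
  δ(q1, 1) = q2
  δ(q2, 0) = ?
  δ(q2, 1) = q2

What each state remembers (consistent with the given transitions and accept states):
  q0: 01 not seen yet and the last symbol was not 0
  q1: 01 not seen yet and the last symbol was 0
  q2: the substring 01 has already been seen
Filling in the missing entries:
  δ(q1, 0): in q1 (01 not seen yet and the last symbol was 0), after reading 0 we have: 01 not seen yet and the last symbol was 0 → q1
  δ(q2, 0): in q2 (the substring 01 has already been seen), after reading 0 we have: the substring 01 has already been seen → q2

Final answer: δ(q1, 0) = q1; δ(q2, 0) = q2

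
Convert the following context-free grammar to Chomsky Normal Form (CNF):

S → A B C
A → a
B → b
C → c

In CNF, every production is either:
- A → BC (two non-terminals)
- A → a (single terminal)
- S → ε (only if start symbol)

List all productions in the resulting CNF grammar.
The grammar has no ε-productions or unit productions to eliminate.
A → a is already in CNF (single terminal) – keep it.
B → b is already in CNF (single terminal) – keep it.
C → c is already in CNF (single terminal) – keep it.
S → A B C has 3 symbols on the right: break it into binary productions S → A X0, X0 → B C.
Resulting CNF grammar (5 productions): A → a; B → b; C → c; S → A X0; X0 → B C

Final answer: A → a; B → b; C → c; S → A X0; X0 → B C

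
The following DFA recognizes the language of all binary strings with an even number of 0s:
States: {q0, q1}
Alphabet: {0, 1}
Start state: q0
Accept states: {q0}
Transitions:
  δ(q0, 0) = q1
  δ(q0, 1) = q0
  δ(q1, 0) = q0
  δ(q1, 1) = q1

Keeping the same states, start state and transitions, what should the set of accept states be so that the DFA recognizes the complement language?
The DFA is complete (every state has a transition on every symbol), so the complement
is recognized by the same DFA with accepting and non-accepting states swapped.
Original accept states: {q0}
Complement accept states = All states - Original accept states
= {q0, q1} - {q0}
= {q1}
Complement language: strings with an ODD number of 0s

Final answer: {q1}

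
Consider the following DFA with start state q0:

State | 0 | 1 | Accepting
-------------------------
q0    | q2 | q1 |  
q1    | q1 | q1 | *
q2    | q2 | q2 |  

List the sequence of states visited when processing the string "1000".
q0 → q1 → q1 → q1 → q1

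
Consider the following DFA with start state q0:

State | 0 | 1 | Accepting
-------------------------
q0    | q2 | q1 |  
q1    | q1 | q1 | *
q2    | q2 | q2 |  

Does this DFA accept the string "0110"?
Start in q0.
Read '0': q0 → q2
Read '1': q2 → q2
Read '1': q2 → q2
Read '0': q2 → q2
Final state q2 is not accepting, so the string is rejected.

Final answer: No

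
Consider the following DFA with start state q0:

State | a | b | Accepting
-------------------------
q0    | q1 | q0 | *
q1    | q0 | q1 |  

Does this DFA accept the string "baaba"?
Start in q0.
Read 'b': q0 → q0
Read 'a': q0 → q1
Read 'a': q1 → q0
Read 'b': q0 → q0
Read 'a': q0 → q1
Final state q1 is not accepting, so the string is rejected.

Final answer: No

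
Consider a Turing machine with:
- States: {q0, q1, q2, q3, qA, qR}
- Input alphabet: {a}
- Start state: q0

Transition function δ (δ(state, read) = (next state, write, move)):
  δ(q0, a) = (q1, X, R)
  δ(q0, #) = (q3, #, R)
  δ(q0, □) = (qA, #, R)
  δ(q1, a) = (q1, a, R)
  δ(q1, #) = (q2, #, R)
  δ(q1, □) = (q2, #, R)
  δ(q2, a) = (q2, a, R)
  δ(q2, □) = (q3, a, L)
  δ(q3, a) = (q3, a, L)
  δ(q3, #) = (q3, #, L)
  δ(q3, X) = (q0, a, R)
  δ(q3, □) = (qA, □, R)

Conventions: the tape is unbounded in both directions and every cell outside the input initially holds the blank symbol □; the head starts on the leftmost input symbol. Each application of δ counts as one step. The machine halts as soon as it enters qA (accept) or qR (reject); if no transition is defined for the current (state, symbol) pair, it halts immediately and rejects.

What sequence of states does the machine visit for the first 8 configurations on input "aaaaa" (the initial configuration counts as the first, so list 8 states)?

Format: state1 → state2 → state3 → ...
Step 0: [q0]aaaaa (head at position 0)
Step 1: δ(q0, a) = (q1, X, R)  ⊢  X[q1]aaaa (head at position 1)
Step 2: δ(q1, a) = (q1, a, R)  ⊢  Xa[q1]aaa (head at position 2)
Step 3: δ(q1, a) = (q1, a, R)  ⊢  Xaa[q1]aa (head at position 3)
Step 4: δ(q1, a) = (q1, a, R)  ⊢  Xaaa[q1]a (head at position 4)
Step 5: δ(q1, a) = (q1, a, R)  ⊢  Xaaaa[q1]□ (head at position 5)
Step 6: δ(q1, □) = (q2, #, R)  ⊢  Xaaaa#[q2]□ (head at position 6)
Step 7: δ(q2, □) = (q3, a, L)  ⊢  Xaaaa[q3]#a (head at position 5)
Reading off the states of these 8 configurations: q0 → q1 → q1 → q1 → q1 → q1 → q2 → q3

Final answer: q0 → q1 → q1 → q1 → q1 → q1 → q2 → q3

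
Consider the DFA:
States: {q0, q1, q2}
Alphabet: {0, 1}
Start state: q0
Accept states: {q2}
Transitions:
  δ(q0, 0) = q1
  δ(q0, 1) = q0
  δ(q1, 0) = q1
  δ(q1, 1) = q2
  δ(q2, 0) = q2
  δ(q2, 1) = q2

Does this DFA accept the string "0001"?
Processing string "0001":
  q0 --0--> q1
  q1 --0--> q1
  q1 --0--> q1
  q1 --1--> q2
Final state: q2
Accept states: {q2}
q2 is an accept state, so the string is accepted.

Final answer: Yes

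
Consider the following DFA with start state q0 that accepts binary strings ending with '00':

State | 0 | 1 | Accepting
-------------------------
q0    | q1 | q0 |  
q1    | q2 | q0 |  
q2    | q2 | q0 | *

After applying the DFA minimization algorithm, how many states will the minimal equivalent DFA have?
All 3 states are reachable from q0, so none can be removed as unreachable.
Table-filling: first mark every (accepting, non-accepting) pair as distinguishable (accepting: {q2}; non-accepting: {q0, q1}).
Round 1: (q0, q1) on '0' go to q1 and q2, already distinguishable → mark.
Every pair of states is distinguishable, so the DFA is already minimal.
Equivalence classes: {q0}, {q1}, {q2} → 3 states.

Final answer: 3 states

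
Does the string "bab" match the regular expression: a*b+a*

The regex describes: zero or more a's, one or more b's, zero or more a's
No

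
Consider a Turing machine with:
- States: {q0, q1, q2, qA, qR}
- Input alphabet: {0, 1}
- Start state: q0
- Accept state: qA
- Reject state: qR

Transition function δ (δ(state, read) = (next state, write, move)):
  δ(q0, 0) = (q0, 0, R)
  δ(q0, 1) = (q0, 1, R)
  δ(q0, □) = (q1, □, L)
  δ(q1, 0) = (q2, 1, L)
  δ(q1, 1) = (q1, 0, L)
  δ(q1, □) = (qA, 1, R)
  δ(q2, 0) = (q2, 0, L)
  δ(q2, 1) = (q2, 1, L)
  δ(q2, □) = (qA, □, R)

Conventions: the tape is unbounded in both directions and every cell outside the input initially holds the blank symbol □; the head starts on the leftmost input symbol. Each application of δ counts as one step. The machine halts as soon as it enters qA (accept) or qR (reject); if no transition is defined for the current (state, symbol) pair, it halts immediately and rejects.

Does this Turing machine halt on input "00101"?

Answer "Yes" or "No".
Step 0: [q0]00101 (head at position 0)
Step 1: δ(q0, 0) = (q0, 0, R)  ⊢  0[q0]0101 (head at position 1)
Step 2: δ(q0, 0) = (q0, 0, R)  ⊢  00[q0]101 (head at position 2)
Step 3: δ(q0, 1) = (q0, 1, R)  ⊢  001[q0]01 (head at position 3)
Step 4: δ(q0, 0) = (q0, 0, R)  ⊢  0010[q0]1 (head at position 4)
Step 5: δ(q0, 1) = (q0, 1, R)  ⊢  00101[q0]□ (head at position 5)
Step 6: δ(q0, □) = (q1, □, L)  ⊢  0010[q1]1□ (head at position 4)
Step 7: δ(q1, 1) = (q1, 0, L)  ⊢  001[q1]00□ (head at position 3)
Step 8: δ(q1, 0) = (q2, 1, L)  ⊢  00[q2]110□ (head at position 2)
Step 9: δ(q2, 1) = (q2, 1, L)  ⊢  0[q2]0110□ (head at position 1)
Step 10: δ(q2, 0) = (q2, 0, L)  ⊢  [q2]00110□ (head at position 0)
Step 11: δ(q2, 0) = (q2, 0, L)  ⊢  [q2]□00110□ (head at position -1)
Step 12: δ(q2, □) = (qA, □, R)  ⊢  □[qA]00110□ (head at position 0)
The machine is in qA, so it halts and accepts.
It halts after 12 steps.

Final answer: Yes - halts after 12 steps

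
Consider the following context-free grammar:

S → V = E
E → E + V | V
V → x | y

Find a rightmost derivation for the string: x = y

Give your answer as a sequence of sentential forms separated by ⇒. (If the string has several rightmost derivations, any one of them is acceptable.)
Start with S.
Step 1: the rightmost non-terminal is S; apply S → V = E:  V = E
Step 2: the rightmost non-terminal is E; apply E → V:  V = V
Step 3: the rightmost non-terminal is V; apply V → y:  V = y
Step 4: the rightmost non-terminal is V; apply V → x:  x = y

Final answer: S ⇒ V = E ⇒ V = V ⇒ V = y ⇒ x = y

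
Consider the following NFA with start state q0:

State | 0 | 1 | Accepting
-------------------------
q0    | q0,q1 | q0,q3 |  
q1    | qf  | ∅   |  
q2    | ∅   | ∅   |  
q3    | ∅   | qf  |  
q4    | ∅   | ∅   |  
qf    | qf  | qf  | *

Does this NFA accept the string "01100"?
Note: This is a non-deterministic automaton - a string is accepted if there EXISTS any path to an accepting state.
Track the set of states the NFA could be in: start {q0}
Read '0': {q0} → {q0, q1}
Read '1': {q0, q1} → {q0, q3}
Read '1': {q0, q3} → {q0, q3, qf}
Read '0': {q0, q3, qf} → {q0, q1, qf}
Read '0': {q0, q1, qf} → {q0, q1, qf}
Final set {q0, q1, qf} contains accepting state(s) {qf} → accepted.

Final answer: Yes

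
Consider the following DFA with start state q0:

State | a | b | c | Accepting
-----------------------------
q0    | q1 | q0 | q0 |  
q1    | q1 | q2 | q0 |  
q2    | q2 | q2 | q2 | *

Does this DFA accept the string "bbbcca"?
Start in q0.
Read 'b': q0 → q0
Read 'b': q0 → q0
Read 'b': q0 → q0
Read 'c': q0 → q0
Read 'c': q0 → q0
Read 'a': q0 → q1
Final state q1 is not accepting, so the string is rejected.

Final answer: No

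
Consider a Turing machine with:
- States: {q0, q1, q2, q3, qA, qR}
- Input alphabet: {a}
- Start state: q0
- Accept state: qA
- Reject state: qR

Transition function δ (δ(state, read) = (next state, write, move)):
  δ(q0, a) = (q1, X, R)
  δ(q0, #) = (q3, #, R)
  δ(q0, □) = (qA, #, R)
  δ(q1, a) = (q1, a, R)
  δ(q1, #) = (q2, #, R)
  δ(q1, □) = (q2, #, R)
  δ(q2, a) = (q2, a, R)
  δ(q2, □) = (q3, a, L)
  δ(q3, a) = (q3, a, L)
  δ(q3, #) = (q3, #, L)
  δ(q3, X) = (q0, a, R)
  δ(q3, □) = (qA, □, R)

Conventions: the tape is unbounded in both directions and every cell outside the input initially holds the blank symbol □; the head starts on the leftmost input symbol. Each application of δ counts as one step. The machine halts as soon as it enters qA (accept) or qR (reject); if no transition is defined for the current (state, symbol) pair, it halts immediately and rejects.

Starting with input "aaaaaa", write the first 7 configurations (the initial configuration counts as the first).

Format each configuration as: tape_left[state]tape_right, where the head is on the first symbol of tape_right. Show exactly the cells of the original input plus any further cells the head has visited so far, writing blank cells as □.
Step 0: [q0]aaaaaa (head at position 0)
Step 1: δ(q0, a) = (q1, X, R)  ⊢  X[q1]aaaaa (head at position 1)
Step 2: δ(q1, a) = (q1, a, R)  ⊢  Xa[q1]aaaa (head at position 2)
Step 3: δ(q1, a) = (q1, a, R)  ⊢  Xaa[q1]aaa (head at position 3)
Step 4: δ(q1, a) = (q1, a, R)  ⊢  Xaaa[q1]aa (head at position 4)
Step 5: δ(q1, a) = (q1, a, R)  ⊢  Xaaaa[q1]a (head at position 5)
Step 6: δ(q1, a) = (q1, a, R)  ⊢  Xaaaaa[q1]□ (head at position 6)

Final answer: [q0]aaaaaa ⊢ X[q1]aaaaa ⊢ Xa[q1]aaaa ⊢ Xaa[q1]aaa ⊢ Xaaa[q1]aa ⊢ Xaaaa[q1]a ⊢ Xaaaaa[q1]□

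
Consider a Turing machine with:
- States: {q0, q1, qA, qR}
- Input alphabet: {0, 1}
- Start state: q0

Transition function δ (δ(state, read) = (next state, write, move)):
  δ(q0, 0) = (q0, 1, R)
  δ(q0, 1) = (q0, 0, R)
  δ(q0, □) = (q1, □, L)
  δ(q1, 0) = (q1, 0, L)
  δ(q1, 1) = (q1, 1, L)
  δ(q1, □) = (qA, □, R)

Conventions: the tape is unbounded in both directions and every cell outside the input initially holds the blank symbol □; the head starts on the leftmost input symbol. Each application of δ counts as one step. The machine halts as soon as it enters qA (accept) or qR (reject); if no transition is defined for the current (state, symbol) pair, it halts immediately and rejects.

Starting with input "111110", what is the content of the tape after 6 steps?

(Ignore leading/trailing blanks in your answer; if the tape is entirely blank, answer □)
Step 0: [q0]111110 (head at position 0)
Step 1: δ(q0, 1) = (q0, 0, R)  ⊢  0[q0]11110 (head at position 1)
Step 2: δ(q0, 1) = (q0, 0, R)  ⊢  00[q0]1110 (head at position 2)
Step 3: δ(q0, 1) = (q0, 0, R)  ⊢  000[q0]110 (head at position 3)
Step 4: δ(q0, 1) = (q0, 0, R)  ⊢  0000[q0]10 (head at position 4)
Step 5: δ(q0, 1) = (q0, 0, R)  ⊢  00000[q0]0 (head at position 5)
Step 6: δ(q0, 0) = (q0, 1, R)  ⊢  000001[q0]□ (head at position 6)
Tape after 6 steps (ignoring surrounding blanks): 000001

Final answer: Tape: 000001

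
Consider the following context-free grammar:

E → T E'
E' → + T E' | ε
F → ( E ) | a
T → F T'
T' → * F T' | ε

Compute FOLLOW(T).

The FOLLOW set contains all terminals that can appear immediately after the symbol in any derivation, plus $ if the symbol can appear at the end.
Useful FIRST sets: FIRST(E') = {+, ε}, FIRST(T') = {*, ε} (both E' and T' are nullable).
FOLLOW(E): E is the start symbol → $; E appears in F → ( E ) followed by ')' → FOLLOW(E) = {), $}.
FOLLOW(E'): E' appears at the right end of E → T E' and of E' → + T E', so FOLLOW(E') ⊇ FOLLOW(E) (the second occurrence adds nothing new). FOLLOW(E') = {), $}.
FOLLOW(T): in E → T E' and E' → + T E', T is followed by E': add FIRST(E') minus ε = {+}; since E' is nullable, also add FOLLOW(E) and FOLLOW(E') = {), $}. FOLLOW(T) = {+, ), $}.

Final answer: {$, ), +}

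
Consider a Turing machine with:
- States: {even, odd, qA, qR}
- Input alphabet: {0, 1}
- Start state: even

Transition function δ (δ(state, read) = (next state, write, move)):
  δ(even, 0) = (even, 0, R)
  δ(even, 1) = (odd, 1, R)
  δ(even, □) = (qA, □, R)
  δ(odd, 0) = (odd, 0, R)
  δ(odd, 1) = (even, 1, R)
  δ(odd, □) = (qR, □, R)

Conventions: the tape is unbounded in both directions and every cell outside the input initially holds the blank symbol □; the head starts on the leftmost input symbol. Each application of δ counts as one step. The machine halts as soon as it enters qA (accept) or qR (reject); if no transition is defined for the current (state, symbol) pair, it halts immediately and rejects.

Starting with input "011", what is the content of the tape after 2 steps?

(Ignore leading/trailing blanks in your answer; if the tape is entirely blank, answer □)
Step 0: [even]011 (head at position 0)
Step 1: δ(even, 0) = (even, 0, R)  ⊢  0[even]11 (head at position 1)
Step 2: δ(even, 1) = (odd, 1, R)  ⊢  01[odd]1 (head at position 2)
Tape after 2 steps (ignoring surrounding blanks): 011

Final answer: Tape: 011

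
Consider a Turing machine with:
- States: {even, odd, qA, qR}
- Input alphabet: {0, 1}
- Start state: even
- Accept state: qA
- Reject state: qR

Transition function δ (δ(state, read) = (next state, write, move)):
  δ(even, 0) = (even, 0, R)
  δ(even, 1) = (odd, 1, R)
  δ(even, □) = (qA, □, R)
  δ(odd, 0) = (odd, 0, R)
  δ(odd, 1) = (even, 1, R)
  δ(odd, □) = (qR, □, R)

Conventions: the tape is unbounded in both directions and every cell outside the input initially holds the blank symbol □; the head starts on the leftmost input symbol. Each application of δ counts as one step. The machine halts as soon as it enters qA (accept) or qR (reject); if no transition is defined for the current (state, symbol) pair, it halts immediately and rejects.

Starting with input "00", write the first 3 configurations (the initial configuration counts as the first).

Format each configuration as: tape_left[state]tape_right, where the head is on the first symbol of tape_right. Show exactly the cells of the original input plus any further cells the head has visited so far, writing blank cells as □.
Step 0: [even]00 (head at position 0)
Step 1: δ(even, 0) = (even, 0, R)  ⊢  0[even]0 (head at position 1)
Step 2: δ(even, 0) = (even, 0, R)  ⊢  00[even]□ (head at position 2)

Final answer: [even]00 ⊢ 0[even]0 ⊢ 00[even]□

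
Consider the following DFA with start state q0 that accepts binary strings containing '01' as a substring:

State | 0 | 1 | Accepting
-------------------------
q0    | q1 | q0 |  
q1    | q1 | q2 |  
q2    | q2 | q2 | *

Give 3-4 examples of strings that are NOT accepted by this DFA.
Any strings that end in a non-accepting state work; for example:
ε: q0; q0 is not accepting → rejected
"1": q0 → q0; q0 is not accepting → rejected
"000": q0 → q1 → q1 → q1; q1 is not accepting → rejected
"1000": q0 → q0 → q1 → q1 → q1; q1 is not accepting → rejected

Final answer: ε, "1", "000", "1000"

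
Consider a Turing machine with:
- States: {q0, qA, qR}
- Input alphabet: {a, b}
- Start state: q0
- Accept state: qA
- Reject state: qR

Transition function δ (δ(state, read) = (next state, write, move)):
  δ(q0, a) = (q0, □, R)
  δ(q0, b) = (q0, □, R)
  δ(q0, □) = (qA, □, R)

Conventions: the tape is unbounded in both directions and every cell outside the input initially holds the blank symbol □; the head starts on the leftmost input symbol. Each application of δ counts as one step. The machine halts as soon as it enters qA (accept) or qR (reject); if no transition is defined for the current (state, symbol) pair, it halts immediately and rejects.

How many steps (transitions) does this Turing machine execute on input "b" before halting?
Step 0: [q0]b (head at position 0)
Step 1: δ(q0, b) = (q0, □, R)  ⊢  □[q0]□ (head at position 1)
Step 2: δ(q0, □) = (qA, □, R)  ⊢  □□[qA]□ (head at position 2)
The machine is in qA, so it halts and accepts.
Number of transitions executed: 2.

Final answer: 2 steps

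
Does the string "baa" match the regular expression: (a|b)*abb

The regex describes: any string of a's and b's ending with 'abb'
No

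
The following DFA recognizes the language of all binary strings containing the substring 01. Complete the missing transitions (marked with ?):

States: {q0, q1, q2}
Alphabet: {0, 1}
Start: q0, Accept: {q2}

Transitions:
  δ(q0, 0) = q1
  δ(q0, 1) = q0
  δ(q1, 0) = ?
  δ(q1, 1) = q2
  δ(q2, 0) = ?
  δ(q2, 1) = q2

What each state remembers (consistent with the given transitions and accept states):
  q0: 01 not seen yet and the last symbol was not 0
  q1: 01 not seen yet and the last symbol was 0
  q2: the substring 01 has already been seen
Filling in the missing entries:
  δ(q1, 0): in q1 (01 not seen yet and the last symbol was 0), after reading 0 we have: 01 not seen yet and the last symbol was 0 → q1
  δ(q2, 0): in q2 (the substring 01 has already been seen), after reading 0 we have: the substring 01 has already been seen → q2

Final answer: δ(q1, 0) = q1; δ(q2, 0) = q2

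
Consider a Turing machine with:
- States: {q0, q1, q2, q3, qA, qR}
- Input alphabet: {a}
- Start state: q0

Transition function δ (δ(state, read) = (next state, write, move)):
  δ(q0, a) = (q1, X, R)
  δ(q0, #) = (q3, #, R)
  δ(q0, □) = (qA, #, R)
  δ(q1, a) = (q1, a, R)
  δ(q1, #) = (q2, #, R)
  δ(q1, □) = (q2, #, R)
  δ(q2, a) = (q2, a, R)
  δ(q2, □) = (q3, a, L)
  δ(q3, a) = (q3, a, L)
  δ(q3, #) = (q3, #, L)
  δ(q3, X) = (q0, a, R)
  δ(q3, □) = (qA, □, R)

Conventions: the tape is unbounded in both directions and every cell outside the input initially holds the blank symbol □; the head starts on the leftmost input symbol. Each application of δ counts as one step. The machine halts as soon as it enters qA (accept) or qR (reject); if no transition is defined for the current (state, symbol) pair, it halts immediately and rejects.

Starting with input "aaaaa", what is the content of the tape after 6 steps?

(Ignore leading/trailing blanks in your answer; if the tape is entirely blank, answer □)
Step 0: [q0]aaaaa (head at position 0)
Step 1: δ(q0, a) = (q1, X, R)  ⊢  X[q1]aaaa (head at position 1)
Step 2: δ(q1, a) = (q1, a, R)  ⊢  Xa[q1]aaa (head at position 2)
Step 3: δ(q1, a) = (q1, a, R)  ⊢  Xaa[q1]aa (head at position 3)
Step 4: δ(q1, a) = (q1, a, R)  ⊢  Xaaa[q1]a (head at position 4)
Step 5: δ(q1, a) = (q1, a, R)  ⊢  Xaaaa[q1]□ (head at position 5)
Step 6: δ(q1, □) = (q2, #, R)  ⊢  Xaaaa#[q2]□ (head at position 6)
Tape after 6 steps (ignoring surrounding blanks): Xaaaa#

Final answer: Tape: Xaaaa#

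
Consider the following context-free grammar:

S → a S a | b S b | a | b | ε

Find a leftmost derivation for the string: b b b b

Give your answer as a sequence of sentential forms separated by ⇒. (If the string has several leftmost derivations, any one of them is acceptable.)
Start with S.
Step 1: the leftmost non-terminal is S; apply S → b S b:  b S b
Step 2: the leftmost non-terminal is S; apply S → b S b:  b b S b b
Step 3: the leftmost non-terminal is S; apply S → ε:  b b b b

Final answer: S ⇒ b S b ⇒ b b S b b ⇒ b b b b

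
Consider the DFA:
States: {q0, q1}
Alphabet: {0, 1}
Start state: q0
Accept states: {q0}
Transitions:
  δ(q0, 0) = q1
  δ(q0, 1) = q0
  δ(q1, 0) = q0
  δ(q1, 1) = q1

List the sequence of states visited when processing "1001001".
Starting at q0
Read '1': q0 -> q0
Read '0': q0 -> q1
Read '0': q1 -> q0
Read '1': q0 -> q0
Read '0': q0 -> q1
Read '0': q1 -> q0
Read '1': q0 -> q0

Final answer: q0 -> q0 -> q1 -> q0 -> q0 -> q1 -> q0 -> q0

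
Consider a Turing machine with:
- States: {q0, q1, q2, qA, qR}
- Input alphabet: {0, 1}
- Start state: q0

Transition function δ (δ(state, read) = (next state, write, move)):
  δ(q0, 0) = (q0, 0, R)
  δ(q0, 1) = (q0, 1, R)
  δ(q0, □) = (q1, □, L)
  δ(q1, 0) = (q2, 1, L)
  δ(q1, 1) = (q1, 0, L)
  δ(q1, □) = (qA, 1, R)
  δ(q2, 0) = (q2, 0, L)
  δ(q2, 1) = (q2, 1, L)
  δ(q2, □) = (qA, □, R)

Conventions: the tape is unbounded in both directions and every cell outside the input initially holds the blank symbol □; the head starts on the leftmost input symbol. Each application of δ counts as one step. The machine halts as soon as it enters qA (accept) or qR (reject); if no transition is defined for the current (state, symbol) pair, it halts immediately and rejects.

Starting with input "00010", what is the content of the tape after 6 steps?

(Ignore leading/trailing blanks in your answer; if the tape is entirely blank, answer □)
Step 0: [q0]00010 (head at position 0)
Step 1: δ(q0, 0) = (q0, 0, R)  ⊢  0[q0]0010 (head at position 1)
Step 2: δ(q0, 0) = (q0, 0, R)  ⊢  00[q0]010 (head at position 2)
Step 3: δ(q0, 0) = (q0, 0, R)  ⊢  000[q0]10 (head at position 3)
Step 4: δ(q0, 1) = (q0, 1, R)  ⊢  0001[q0]0 (head at position 4)
Step 5: δ(q0, 0) = (q0, 0, R)  ⊢  00010[q0]□ (head at position 5)
Step 6: δ(q0, □) = (q1, □, L)  ⊢  0001[q1]0□ (head at position 4)
Tape after 6 steps (ignoring surrounding blanks): 00010

Final answer: Tape: 00010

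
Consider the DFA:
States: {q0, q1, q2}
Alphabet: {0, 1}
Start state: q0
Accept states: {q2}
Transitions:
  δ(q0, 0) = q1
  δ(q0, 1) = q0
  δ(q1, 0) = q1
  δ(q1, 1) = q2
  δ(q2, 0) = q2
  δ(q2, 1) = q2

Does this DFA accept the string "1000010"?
Processing string "1000010":
  q0 --1--> q0
  q0 --0--> q1
  q1 --0--> q1
  q1 --0--> q1
  q1 --0--> q1
  q1 --1--> q2
  q2 --0--> q2
Final state: q2
Accept states: {q2}
q2 is an accept state, so the string is accepted.

Final answer: Yes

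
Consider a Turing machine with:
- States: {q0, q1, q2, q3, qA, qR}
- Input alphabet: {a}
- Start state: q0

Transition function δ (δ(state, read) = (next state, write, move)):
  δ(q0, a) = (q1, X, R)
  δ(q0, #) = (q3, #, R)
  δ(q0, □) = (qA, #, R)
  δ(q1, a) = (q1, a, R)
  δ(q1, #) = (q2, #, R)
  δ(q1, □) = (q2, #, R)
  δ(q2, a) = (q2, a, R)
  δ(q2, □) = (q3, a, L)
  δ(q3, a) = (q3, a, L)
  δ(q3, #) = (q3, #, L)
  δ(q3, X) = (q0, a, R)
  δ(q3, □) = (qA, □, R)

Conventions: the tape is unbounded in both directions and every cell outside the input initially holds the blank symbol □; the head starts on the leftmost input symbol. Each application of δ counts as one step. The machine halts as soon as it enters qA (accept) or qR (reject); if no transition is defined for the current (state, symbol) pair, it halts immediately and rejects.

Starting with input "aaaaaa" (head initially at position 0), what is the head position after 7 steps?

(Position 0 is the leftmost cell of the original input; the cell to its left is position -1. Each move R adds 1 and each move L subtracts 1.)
Step 0: [q0]aaaaaa (head at position 0)
Step 1: δ(q0, a) = (q1, X, R)  ⊢  X[q1]aaaaa (head at position 1)
Step 2: δ(q1, a) = (q1, a, R)  ⊢  Xa[q1]aaaa (head at position 2)
Step 3: δ(q1, a) = (q1, a, R)  ⊢  Xaa[q1]aaa (head at position 3)
Step 4: δ(q1, a) = (q1, a, R)  ⊢  Xaaa[q1]aa (head at position 4)
Step 5: δ(q1, a) = (q1, a, R)  ⊢  Xaaaa[q1]a (head at position 5)
Step 6: δ(q1, a) = (q1, a, R)  ⊢  Xaaaaa[q1]□ (head at position 6)
Step 7: δ(q1, □) = (q2, #, R)  ⊢  Xaaaaa#[q2]□ (head at position 7)
Head position after 7 steps: 7

Final answer: Position 7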